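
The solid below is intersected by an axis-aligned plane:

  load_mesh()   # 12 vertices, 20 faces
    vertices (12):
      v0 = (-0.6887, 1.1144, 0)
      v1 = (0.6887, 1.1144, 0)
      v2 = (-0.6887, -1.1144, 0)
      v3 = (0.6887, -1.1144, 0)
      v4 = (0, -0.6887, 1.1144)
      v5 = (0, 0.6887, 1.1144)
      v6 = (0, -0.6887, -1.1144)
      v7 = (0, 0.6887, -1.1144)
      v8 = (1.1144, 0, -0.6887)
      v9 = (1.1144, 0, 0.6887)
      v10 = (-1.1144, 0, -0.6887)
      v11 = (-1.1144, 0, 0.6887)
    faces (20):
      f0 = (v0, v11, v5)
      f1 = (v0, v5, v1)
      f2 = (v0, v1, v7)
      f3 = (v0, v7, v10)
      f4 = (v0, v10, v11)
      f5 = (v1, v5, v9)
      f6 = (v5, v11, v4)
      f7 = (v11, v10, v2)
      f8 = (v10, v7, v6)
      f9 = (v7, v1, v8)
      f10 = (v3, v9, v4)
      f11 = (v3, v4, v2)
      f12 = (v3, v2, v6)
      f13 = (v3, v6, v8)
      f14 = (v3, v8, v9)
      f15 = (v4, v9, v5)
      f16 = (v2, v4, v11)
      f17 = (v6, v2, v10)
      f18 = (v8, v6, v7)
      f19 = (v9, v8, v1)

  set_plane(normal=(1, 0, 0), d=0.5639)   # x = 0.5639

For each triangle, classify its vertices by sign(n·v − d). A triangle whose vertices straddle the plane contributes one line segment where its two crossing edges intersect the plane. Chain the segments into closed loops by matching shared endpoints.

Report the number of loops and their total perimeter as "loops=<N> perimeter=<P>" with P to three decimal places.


loops=1 perimeter=6.169

Straddling triangles (10 of 20):
  (v0,v5,v1) [--+] → (0.5639, 1.03726, 0.201942)–(0.5639, 1.1144, 0)  len=0.2162
  (v0,v1,v7) [-+-] → (0.5639, 1.1144, 0)–(0.5639, 1.03726, -0.201942)  len=0.2162
  (v1,v5,v9) [+-+] → (0.5639, 1.03726, 0.201942)–(0.5639, 0.340209, 0.898991)  len=0.9858
  (v7,v1,v8) [-++] → (0.5639, 1.03726, -0.201942)–(0.5639, 0.340209, -0.898991)  len=0.9858
  (v3,v9,v4) [++-] → (0.5639, -0.340209, 0.898991)–(0.5639, -1.03726, 0.201942)  len=0.9858
  (v3,v4,v2) [+--] → (0.5639, -1.03726, 0.201942)–(0.5639, -1.1144, 0)  len=0.2162
  (v3,v2,v6) [+--] → (0.5639, -1.1144, 0)–(0.5639, -1.03726, -0.201942)  len=0.2162
  (v3,v6,v8) [+-+] → (0.5639, -1.03726, -0.201942)–(0.5639, -0.340209, -0.898991)  len=0.9858
  (v4,v9,v5) [-+-] → (0.5639, -0.340209, 0.898991)–(0.5639, 0.340209, 0.898991)  len=0.6804
  (v8,v6,v7) [+--] → (0.5639, -0.340209, -0.898991)–(0.5639, 0.340209, -0.898991)  len=0.6804

Chained into 1 loop(s):
  loop 1: 10 segments, perimeter = 6.1686
Total perimeter = 6.169


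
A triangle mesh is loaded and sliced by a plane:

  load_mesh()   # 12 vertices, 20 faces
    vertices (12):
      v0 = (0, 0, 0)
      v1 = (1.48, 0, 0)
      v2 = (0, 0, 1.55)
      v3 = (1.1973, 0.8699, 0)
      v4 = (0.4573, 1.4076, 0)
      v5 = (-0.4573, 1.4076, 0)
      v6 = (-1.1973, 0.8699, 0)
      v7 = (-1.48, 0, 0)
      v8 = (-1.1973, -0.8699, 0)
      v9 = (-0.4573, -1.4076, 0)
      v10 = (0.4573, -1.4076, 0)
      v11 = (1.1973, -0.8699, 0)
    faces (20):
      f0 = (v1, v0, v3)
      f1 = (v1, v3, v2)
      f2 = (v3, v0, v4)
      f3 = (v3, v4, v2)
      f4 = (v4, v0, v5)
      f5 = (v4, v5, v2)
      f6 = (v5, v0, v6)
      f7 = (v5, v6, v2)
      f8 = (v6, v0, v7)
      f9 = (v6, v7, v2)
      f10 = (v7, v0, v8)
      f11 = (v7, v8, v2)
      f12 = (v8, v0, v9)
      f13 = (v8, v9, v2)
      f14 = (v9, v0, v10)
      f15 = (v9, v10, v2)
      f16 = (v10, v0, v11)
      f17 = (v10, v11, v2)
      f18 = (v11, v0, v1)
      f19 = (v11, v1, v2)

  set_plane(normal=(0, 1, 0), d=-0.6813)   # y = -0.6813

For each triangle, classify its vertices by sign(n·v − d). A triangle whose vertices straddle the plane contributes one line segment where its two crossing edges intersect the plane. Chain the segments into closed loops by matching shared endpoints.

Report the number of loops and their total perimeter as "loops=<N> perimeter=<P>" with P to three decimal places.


Straddling triangles (10 of 20):
  (v7,v0,v8) [++-] → (-0.937718, -0.6813, 0)–(-1.25859, -0.6813, 0)  len=0.3209
  (v7,v8,v2) [+-+] → (-1.25859, -0.6813, 0)–(-0.937718, -0.6813, 0.33605)  len=0.4646
  (v8,v0,v9) [-+-] → (-0.937718, -0.6813, 0)–(-0.22134, -0.6813, 0)  len=0.7164
  (v8,v9,v2) [--+] → (-0.22134, -0.6813, 0.799776)–(-0.937718, -0.6813, 0.33605)  len=0.8534
  (v9,v0,v10) [-+-] → (-0.22134, -0.6813, 0)–(0.22134, -0.6813, 0)  len=0.4427
  (v9,v10,v2) [--+] → (0.22134, -0.6813, 0.799776)–(-0.22134, -0.6813, 0.799776)  len=0.4427
  (v10,v0,v11) [-+-] → (0.22134, -0.6813, 0)–(0.937718, -0.6813, 0)  len=0.7164
  (v10,v11,v2) [--+] → (0.937718, -0.6813, 0.33605)–(0.22134, -0.6813, 0.799776)  len=0.8534
  (v11,v0,v1) [-++] → (0.937718, -0.6813, 0)–(1.25859, -0.6813, 0)  len=0.3209
  (v11,v1,v2) [-++] → (1.25859, -0.6813, 0)–(0.937718, -0.6813, 0.33605)  len=0.4646

Chained into 1 loop(s):
  loop 1: 10 segments, perimeter = 5.5959
Total perimeter = 5.596

loops=1 perimeter=5.596


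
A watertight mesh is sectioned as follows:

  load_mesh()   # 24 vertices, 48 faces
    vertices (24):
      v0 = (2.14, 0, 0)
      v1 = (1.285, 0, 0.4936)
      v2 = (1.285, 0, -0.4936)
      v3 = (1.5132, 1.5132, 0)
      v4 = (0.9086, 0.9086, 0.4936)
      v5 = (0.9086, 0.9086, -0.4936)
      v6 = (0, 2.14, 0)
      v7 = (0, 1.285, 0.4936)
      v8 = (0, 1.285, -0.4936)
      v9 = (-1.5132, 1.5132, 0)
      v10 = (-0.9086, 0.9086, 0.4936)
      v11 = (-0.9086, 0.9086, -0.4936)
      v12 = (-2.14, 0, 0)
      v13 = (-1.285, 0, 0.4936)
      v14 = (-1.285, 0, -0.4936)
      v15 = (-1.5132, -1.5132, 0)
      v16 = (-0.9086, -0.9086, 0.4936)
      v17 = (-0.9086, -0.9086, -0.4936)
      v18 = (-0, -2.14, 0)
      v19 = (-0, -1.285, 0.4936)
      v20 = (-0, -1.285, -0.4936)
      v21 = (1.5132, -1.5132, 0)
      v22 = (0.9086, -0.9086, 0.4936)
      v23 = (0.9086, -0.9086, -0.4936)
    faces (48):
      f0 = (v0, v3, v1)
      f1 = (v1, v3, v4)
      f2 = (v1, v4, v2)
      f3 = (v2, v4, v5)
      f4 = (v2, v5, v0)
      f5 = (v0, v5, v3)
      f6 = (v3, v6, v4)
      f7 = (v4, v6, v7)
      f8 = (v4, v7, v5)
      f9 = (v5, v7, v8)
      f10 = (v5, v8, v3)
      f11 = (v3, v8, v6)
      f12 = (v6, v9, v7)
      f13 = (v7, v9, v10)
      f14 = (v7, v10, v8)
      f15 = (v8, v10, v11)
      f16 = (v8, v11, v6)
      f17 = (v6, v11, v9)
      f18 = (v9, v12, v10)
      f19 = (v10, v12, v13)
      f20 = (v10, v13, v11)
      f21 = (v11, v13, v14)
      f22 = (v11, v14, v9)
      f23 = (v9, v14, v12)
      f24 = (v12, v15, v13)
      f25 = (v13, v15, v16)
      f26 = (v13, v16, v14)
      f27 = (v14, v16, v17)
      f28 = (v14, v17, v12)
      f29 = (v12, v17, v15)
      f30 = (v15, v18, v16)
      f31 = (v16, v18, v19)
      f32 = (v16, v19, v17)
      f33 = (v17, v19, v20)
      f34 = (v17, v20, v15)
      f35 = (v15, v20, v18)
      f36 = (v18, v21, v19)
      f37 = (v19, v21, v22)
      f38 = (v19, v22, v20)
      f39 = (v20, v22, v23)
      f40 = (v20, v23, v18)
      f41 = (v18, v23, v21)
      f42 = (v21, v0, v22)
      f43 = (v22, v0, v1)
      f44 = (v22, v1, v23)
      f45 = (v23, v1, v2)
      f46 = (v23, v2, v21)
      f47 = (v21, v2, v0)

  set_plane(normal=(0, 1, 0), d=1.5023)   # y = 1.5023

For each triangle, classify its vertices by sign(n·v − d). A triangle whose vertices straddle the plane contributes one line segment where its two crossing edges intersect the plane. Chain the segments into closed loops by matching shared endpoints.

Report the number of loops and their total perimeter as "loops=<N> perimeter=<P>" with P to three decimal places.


loops=1 perimeter=6.250

Straddling triangles (14 of 48):
  (v0,v3,v1) [-+-] → (1.51772, 1.5023, 0)–(1.51156, 1.5023, 0.00355554)  len=0.0071
  (v1,v3,v4) [-+-] → (1.51156, 1.5023, 0.00355554)–(1.5023, 1.5023, 0.00889884)  len=0.0107
  (v0,v5,v3) [--+] → (1.5023, 1.5023, -0.00889884)–(1.51772, 1.5023, 0)  len=0.0178
  (v3,v6,v4) [++-] → (0.470533, 1.5023, 0.255619)–(1.5023, 1.5023, 0.00889884)  len=1.0609
  (v4,v6,v7) [-+-] → (0.470533, 1.5023, 0.255619)–(0, 1.5023, 0.368151)  len=0.4838
  (v5,v8,v3) [--+] → (1.44092, 1.5023, -0.0235769)–(1.5023, 1.5023, -0.00889884)  len=0.0631
  (v3,v8,v6) [+-+] → (1.44092, 1.5023, -0.0235769)–(0, 1.5023, -0.368151)  len=1.4815
  (v6,v9,v7) [++-] → (-1.44092, 1.5023, 0.0235769)–(0, 1.5023, 0.368151)  len=1.4815
  (v7,v9,v10) [-+-] → (-1.44092, 1.5023, 0.0235769)–(-1.5023, 1.5023, 0.00889884)  len=0.0631
  (v8,v11,v6) [--+] → (-0.470533, 1.5023, -0.255619)–(0, 1.5023, -0.368151)  len=0.4838
  (v6,v11,v9) [+-+] → (-0.470533, 1.5023, -0.255619)–(-1.5023, 1.5023, -0.00889884)  len=1.0609
  (v9,v12,v10) [+--] → (-1.51772, 1.5023, 0)–(-1.5023, 1.5023, 0.00889884)  len=0.0178
  (v11,v14,v9) [--+] → (-1.51156, 1.5023, -0.00355554)–(-1.5023, 1.5023, -0.00889884)  len=0.0107
  (v9,v14,v12) [+--] → (-1.51156, 1.5023, -0.00355554)–(-1.51772, 1.5023, 0)  len=0.0071

Chained into 1 loop(s):
  loop 1: 14 segments, perimeter = 6.2498
Total perimeter = 6.250


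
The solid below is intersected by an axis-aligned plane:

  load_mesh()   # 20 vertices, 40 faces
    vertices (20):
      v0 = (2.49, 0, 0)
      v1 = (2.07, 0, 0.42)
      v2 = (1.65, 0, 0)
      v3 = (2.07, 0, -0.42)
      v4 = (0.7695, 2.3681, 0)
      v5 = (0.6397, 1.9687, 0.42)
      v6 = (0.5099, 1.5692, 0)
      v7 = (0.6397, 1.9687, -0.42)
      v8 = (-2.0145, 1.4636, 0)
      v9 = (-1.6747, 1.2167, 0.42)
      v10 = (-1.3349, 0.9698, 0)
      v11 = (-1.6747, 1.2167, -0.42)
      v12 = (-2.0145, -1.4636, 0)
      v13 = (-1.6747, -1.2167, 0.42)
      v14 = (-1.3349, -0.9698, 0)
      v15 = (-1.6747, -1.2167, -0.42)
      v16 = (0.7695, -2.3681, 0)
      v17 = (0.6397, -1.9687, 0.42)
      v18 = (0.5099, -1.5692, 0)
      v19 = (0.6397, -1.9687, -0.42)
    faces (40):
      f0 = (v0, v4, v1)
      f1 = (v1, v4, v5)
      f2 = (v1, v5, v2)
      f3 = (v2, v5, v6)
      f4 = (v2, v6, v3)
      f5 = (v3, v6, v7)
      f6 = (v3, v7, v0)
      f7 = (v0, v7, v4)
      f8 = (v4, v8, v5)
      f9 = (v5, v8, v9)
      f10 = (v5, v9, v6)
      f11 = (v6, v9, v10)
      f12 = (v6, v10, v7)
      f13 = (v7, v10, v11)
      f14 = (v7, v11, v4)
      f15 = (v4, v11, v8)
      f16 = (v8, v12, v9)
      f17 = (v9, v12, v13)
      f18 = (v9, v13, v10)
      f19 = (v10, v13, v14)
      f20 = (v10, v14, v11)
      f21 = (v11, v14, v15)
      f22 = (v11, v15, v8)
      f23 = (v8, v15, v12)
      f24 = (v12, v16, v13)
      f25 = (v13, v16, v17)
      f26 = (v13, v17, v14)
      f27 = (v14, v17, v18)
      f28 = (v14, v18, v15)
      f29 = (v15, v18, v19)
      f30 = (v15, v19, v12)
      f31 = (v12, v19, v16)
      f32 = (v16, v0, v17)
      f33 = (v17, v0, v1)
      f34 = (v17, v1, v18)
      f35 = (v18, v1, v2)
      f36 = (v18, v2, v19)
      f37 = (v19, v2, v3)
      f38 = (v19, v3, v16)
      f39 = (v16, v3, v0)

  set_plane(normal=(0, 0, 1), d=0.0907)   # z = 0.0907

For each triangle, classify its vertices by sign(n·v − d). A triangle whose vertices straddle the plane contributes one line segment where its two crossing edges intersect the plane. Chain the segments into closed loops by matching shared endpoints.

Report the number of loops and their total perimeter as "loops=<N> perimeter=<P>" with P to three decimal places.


Straddling triangles (20 of 40):
  (v0,v4,v1) [--+] → (1.05035, 1.8567, 0.0907)–(2.3993, 0, 0.0907)  len=2.2950
  (v1,v4,v5) [+-+] → (1.05035, 1.8567, 0.0907)–(0.741469, 2.28185, 0.0907)  len=0.5255
  (v1,v5,v2) [++-] → (1.43182, 0.425145, 0.0907)–(1.7407, 0, 0.0907)  len=0.5255
  (v2,v5,v6) [-+-] → (1.43182, 0.425145, 0.0907)–(0.537931, 1.65547, 0.0907)  len=1.5208
  (v4,v8,v5) [--+] → (-1.44132, 1.57268, 0.0907)–(0.741469, 2.28185, 0.0907)  len=2.2951
  (v5,v8,v9) [+-+] → (-1.44132, 1.57268, 0.0907)–(-1.94112, 1.41028, 0.0907)  len=0.5255
  (v5,v9,v6) [++-] → (0.0381304, 1.49308, 0.0907)–(0.537931, 1.65547, 0.0907)  len=0.5255
  (v6,v9,v10) [-+-] → (0.0381304, 1.49308, 0.0907)–(-1.40828, 1.02312, 0.0907)  len=1.5208
  (v8,v12,v9) [--+] → (-1.94112, -0.884783, 0.0907)–(-1.94112, 1.41028, 0.0907)  len=2.2951
  (v9,v12,v13) [+-+] → (-1.94112, -0.884783, 0.0907)–(-1.94112, -1.41028, 0.0907)  len=0.5255
  (v9,v13,v10) [++-] → (-1.40828, 0.49762, 0.0907)–(-1.40828, 1.02312, 0.0907)  len=0.5255
  (v10,v13,v14) [-+-] → (-1.40828, 0.49762, 0.0907)–(-1.40828, -1.02312, 0.0907)  len=1.5207
  (v12,v16,v13) [--+] → (0.241669, -2.11945, 0.0907)–(-1.94112, -1.41028, 0.0907)  len=2.2951
  (v13,v16,v17) [+-+] → (0.241669, -2.11945, 0.0907)–(0.741469, -2.28185, 0.0907)  len=0.5255
  (v13,v17,v14) [++-] → (-0.90848, -1.18551, 0.0907)–(-1.40828, -1.02312, 0.0907)  len=0.5255
  (v14,v17,v18) [-+-] → (-0.90848, -1.18551, 0.0907)–(0.537931, -1.65547, 0.0907)  len=1.5208
  (v16,v0,v17) [--+] → (2.09042, -0.425145, 0.0907)–(0.741469, -2.28185, 0.0907)  len=2.2950
  (v17,v0,v1) [+-+] → (2.09042, -0.425145, 0.0907)–(2.3993, 0, 0.0907)  len=0.5255
  (v17,v1,v18) [++-] → (0.846807, -1.23033, 0.0907)–(0.537931, -1.65547, 0.0907)  len=0.5255
  (v18,v1,v2) [-+-] → (0.846807, -1.23033, 0.0907)–(1.7407, 0, 0.0907)  len=1.5208

Chained into 2 loop(s):
  loop 1: 10 segments, perimeter = 14.1028
  loop 2: 10 segments, perimeter = 10.2315
Total perimeter = 24.334

loops=2 perimeter=24.334


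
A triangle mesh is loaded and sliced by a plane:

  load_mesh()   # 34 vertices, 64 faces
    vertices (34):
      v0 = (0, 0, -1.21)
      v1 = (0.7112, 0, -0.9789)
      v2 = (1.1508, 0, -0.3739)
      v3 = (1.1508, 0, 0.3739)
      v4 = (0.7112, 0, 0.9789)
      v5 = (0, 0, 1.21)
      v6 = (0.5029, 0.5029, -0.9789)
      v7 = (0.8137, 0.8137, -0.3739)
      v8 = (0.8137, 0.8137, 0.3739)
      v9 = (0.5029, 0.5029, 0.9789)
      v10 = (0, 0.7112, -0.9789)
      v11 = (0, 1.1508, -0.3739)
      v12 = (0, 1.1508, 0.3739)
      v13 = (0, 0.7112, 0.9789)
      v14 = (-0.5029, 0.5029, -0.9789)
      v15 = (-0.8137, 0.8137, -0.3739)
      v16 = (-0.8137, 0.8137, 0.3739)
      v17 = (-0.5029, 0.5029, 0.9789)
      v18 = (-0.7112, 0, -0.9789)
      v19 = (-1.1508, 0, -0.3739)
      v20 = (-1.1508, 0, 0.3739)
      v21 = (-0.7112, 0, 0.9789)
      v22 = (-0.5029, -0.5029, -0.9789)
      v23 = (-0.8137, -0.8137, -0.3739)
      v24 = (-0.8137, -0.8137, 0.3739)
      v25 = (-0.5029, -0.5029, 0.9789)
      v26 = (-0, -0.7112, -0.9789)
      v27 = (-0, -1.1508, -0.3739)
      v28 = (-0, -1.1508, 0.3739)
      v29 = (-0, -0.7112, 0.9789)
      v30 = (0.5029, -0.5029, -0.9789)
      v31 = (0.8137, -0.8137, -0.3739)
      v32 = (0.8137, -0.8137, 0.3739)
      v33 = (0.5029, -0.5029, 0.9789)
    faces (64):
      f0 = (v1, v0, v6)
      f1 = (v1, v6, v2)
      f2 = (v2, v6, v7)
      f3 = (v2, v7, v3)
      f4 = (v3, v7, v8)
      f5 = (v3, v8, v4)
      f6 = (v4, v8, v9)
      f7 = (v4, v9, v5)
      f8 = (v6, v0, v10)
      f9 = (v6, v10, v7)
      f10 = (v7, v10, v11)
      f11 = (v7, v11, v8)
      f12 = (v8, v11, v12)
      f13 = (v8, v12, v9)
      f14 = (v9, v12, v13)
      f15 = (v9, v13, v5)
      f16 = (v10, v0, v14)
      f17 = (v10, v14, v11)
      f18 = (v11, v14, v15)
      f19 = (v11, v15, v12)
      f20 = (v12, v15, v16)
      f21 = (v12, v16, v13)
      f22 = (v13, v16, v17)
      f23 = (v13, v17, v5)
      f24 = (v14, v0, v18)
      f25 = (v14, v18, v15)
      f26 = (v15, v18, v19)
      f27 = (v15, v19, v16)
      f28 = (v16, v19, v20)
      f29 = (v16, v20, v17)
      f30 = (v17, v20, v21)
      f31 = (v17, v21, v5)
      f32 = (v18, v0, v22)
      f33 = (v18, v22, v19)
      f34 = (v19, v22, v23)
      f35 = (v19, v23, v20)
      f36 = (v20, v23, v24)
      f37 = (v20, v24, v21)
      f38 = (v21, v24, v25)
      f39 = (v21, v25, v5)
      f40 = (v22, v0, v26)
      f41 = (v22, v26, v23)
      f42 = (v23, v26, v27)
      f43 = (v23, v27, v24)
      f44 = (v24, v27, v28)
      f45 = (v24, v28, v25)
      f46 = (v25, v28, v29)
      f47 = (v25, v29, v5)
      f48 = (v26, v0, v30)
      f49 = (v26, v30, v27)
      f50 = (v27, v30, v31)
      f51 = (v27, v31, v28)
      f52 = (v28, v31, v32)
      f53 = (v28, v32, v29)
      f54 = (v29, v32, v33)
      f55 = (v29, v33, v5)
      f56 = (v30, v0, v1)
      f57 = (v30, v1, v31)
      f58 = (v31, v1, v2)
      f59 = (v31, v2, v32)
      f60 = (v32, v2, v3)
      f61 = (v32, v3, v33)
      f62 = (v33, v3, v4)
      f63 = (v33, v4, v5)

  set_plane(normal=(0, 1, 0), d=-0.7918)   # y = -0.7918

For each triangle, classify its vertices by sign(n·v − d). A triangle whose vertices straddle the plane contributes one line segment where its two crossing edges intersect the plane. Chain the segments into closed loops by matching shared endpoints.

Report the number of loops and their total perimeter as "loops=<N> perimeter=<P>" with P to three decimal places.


Straddling triangles (18 of 64):
  (v19,v22,v23) [++-] → (-0.7918, -0.7918, -0.41653)–(-0.822773, -0.7918, -0.3739)  len=0.0527
  (v19,v23,v20) [+-+] → (-0.822773, -0.7918, -0.3739)–(-0.822773, -0.7918, -0.353774)  len=0.0201
  (v20,v23,v24) [+--] → (-0.822773, -0.7918, -0.353774)–(-0.822773, -0.7918, 0.3739)  len=0.7277
  (v20,v24,v21) [+-+] → (-0.822773, -0.7918, 0.3739)–(-0.810941, -0.7918, 0.390183)  len=0.0201
  (v21,v24,v25) [+-+] → (-0.810941, -0.7918, 0.390183)–(-0.7918, -0.7918, 0.41653)  len=0.0326
  (v22,v26,v23) [++-] → (-0.639846, -0.7918, -0.503163)–(-0.7918, -0.7918, -0.41653)  len=0.1749
  (v23,v26,v27) [-+-] → (-0.639846, -0.7918, -0.503163)–(0, -0.7918, -0.867974)  len=0.7365
  (v24,v28,v25) [--+] → (-0.278656, -0.7918, 0.709129)–(-0.7918, -0.7918, 0.41653)  len=0.5907
  (v25,v28,v29) [+-+] → (-0.278656, -0.7918, 0.709129)–(0, -0.7918, 0.867974)  len=0.3208
  (v26,v30,v27) [++-] → (0.278656, -0.7918, -0.709129)–(0, -0.7918, -0.867974)  len=0.3208
  (v27,v30,v31) [-+-] → (0.278656, -0.7918, -0.709129)–(0.7918, -0.7918, -0.41653)  len=0.5907
  (v28,v32,v29) [--+] → (0.639846, -0.7918, 0.503163)–(0, -0.7918, 0.867974)  len=0.7365
  (v29,v32,v33) [+-+] → (0.639846, -0.7918, 0.503163)–(0.7918, -0.7918, 0.41653)  len=0.1749
  (v30,v1,v31) [++-] → (0.810941, -0.7918, -0.390183)–(0.7918, -0.7918, -0.41653)  len=0.0326
  (v31,v1,v2) [-++] → (0.810941, -0.7918, -0.390183)–(0.822773, -0.7918, -0.3739)  len=0.0201
  (v31,v2,v32) [-+-] → (0.822773, -0.7918, -0.3739)–(0.822773, -0.7918, 0.353774)  len=0.7277
  (v32,v2,v3) [-++] → (0.822773, -0.7918, 0.353774)–(0.822773, -0.7918, 0.3739)  len=0.0201
  (v32,v3,v33) [-++] → (0.822773, -0.7918, 0.3739)–(0.7918, -0.7918, 0.41653)  len=0.0527

Chained into 1 loop(s):
  loop 1: 18 segments, perimeter = 5.3522
Total perimeter = 5.352

loops=1 perimeter=5.352


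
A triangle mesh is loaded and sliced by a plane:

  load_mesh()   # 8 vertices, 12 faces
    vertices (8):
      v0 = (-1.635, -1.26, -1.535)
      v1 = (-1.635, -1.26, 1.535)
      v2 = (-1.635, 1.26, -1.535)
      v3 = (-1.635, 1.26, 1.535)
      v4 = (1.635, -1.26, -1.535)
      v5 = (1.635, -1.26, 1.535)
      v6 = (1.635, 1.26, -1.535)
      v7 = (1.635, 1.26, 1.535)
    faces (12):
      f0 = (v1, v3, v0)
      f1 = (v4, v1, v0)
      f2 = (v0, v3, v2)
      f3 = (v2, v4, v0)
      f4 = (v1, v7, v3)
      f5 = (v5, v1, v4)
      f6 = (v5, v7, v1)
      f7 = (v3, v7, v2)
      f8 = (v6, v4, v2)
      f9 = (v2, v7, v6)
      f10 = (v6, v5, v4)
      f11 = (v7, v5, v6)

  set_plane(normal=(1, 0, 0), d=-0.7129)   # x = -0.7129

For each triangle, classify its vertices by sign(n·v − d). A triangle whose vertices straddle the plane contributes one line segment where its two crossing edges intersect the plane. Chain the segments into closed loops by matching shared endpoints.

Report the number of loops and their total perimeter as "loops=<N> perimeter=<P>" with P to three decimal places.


loops=1 perimeter=11.180

Straddling triangles (8 of 12):
  (v4,v1,v0) [+--] → (-0.7129, -1.26, 0.669298)–(-0.7129, -1.26, -1.535)  len=2.2043
  (v2,v4,v0) [-+-] → (-0.7129, 0.549391, -1.535)–(-0.7129, -1.26, -1.535)  len=1.8094
  (v1,v7,v3) [-+-] → (-0.7129, -0.549391, 1.535)–(-0.7129, 1.26, 1.535)  len=1.8094
  (v5,v1,v4) [+-+] → (-0.7129, -1.26, 1.535)–(-0.7129, -1.26, 0.669298)  len=0.8657
  (v5,v7,v1) [++-] → (-0.7129, -0.549391, 1.535)–(-0.7129, -1.26, 1.535)  len=0.7106
  (v3,v7,v2) [-+-] → (-0.7129, 1.26, 1.535)–(-0.7129, 1.26, -0.669298)  len=2.2043
  (v6,v4,v2) [++-] → (-0.7129, 0.549391, -1.535)–(-0.7129, 1.26, -1.535)  len=0.7106
  (v2,v7,v6) [-++] → (-0.7129, 1.26, -0.669298)–(-0.7129, 1.26, -1.535)  len=0.8657

Chained into 1 loop(s):
  loop 1: 8 segments, perimeter = 11.1800
Total perimeter = 11.180


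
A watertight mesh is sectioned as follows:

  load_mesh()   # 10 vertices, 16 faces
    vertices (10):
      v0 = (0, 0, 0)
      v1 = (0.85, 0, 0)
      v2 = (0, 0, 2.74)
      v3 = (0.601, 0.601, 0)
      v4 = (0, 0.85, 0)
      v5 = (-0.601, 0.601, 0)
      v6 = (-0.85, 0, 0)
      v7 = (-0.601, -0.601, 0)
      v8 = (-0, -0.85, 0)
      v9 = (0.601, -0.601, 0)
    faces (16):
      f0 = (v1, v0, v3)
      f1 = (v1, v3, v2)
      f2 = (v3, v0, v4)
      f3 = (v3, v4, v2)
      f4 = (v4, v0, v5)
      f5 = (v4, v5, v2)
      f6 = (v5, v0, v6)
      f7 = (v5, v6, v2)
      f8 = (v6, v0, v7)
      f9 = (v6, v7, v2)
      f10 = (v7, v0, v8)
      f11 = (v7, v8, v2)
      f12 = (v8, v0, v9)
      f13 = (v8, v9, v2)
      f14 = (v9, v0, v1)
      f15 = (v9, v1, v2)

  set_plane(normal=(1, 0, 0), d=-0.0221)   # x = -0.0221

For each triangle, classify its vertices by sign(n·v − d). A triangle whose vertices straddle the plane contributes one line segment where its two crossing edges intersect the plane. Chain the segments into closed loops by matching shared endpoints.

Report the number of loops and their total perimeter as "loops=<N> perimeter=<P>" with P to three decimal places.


loops=1 perimeter=7.282

Straddling triangles (8 of 16):
  (v4,v0,v5) [++-] → (-0.0221, 0.0221, 0)–(-0.0221, 0.840844, 0)  len=0.8187
  (v4,v5,v2) [+-+] → (-0.0221, 0.840844, 0)–(-0.0221, 0.0221, 2.63924)  len=2.7633
  (v5,v0,v6) [-+-] → (-0.0221, 0.0221, 0)–(-0.0221, 0, 0)  len=0.0221
  (v5,v6,v2) [--+] → (-0.0221, 0, 2.66876)–(-0.0221, 0.0221, 2.63924)  len=0.0369
  (v6,v0,v7) [-+-] → (-0.0221, 0, 0)–(-0.0221, -0.0221, 0)  len=0.0221
  (v6,v7,v2) [--+] → (-0.0221, -0.0221, 2.63924)–(-0.0221, 0, 2.66876)  len=0.0369
  (v7,v0,v8) [-++] → (-0.0221, -0.0221, 0)–(-0.0221, -0.840844, 0)  len=0.8187
  (v7,v8,v2) [-++] → (-0.0221, -0.840844, 0)–(-0.0221, -0.0221, 2.63924)  len=2.7633

Chained into 1 loop(s):
  loop 1: 8 segments, perimeter = 7.2821
Total perimeter = 7.282


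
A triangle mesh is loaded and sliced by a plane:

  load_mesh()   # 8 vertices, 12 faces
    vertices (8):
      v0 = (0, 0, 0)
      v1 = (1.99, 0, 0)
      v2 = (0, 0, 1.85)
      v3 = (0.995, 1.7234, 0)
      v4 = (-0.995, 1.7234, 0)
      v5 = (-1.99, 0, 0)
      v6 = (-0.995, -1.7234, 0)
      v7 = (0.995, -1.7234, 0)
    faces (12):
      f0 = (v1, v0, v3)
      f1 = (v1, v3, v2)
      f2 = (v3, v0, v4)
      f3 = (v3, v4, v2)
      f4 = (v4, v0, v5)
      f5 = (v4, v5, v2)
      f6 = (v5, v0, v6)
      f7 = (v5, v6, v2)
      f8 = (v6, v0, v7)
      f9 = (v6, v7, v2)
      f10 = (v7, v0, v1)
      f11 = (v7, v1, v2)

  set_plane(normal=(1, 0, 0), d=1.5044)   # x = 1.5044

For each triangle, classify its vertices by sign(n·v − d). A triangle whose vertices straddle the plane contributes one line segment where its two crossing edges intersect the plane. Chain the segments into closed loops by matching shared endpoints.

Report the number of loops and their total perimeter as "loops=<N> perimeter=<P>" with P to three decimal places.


Straddling triangles (4 of 12):
  (v1,v0,v3) [+--] → (1.5044, 0, 0)–(1.5044, 0.841088, 0)  len=0.8411
  (v1,v3,v2) [+--] → (1.5044, 0.841088, 0)–(1.5044, 0, 0.451437)  len=0.9546
  (v7,v0,v1) [--+] → (1.5044, 0, 0)–(1.5044, -0.841088, 0)  len=0.8411
  (v7,v1,v2) [-+-] → (1.5044, -0.841088, 0)–(1.5044, 0, 0.451437)  len=0.9546

Chained into 1 loop(s):
  loop 1: 4 segments, perimeter = 3.5913
Total perimeter = 3.591

loops=1 perimeter=3.591


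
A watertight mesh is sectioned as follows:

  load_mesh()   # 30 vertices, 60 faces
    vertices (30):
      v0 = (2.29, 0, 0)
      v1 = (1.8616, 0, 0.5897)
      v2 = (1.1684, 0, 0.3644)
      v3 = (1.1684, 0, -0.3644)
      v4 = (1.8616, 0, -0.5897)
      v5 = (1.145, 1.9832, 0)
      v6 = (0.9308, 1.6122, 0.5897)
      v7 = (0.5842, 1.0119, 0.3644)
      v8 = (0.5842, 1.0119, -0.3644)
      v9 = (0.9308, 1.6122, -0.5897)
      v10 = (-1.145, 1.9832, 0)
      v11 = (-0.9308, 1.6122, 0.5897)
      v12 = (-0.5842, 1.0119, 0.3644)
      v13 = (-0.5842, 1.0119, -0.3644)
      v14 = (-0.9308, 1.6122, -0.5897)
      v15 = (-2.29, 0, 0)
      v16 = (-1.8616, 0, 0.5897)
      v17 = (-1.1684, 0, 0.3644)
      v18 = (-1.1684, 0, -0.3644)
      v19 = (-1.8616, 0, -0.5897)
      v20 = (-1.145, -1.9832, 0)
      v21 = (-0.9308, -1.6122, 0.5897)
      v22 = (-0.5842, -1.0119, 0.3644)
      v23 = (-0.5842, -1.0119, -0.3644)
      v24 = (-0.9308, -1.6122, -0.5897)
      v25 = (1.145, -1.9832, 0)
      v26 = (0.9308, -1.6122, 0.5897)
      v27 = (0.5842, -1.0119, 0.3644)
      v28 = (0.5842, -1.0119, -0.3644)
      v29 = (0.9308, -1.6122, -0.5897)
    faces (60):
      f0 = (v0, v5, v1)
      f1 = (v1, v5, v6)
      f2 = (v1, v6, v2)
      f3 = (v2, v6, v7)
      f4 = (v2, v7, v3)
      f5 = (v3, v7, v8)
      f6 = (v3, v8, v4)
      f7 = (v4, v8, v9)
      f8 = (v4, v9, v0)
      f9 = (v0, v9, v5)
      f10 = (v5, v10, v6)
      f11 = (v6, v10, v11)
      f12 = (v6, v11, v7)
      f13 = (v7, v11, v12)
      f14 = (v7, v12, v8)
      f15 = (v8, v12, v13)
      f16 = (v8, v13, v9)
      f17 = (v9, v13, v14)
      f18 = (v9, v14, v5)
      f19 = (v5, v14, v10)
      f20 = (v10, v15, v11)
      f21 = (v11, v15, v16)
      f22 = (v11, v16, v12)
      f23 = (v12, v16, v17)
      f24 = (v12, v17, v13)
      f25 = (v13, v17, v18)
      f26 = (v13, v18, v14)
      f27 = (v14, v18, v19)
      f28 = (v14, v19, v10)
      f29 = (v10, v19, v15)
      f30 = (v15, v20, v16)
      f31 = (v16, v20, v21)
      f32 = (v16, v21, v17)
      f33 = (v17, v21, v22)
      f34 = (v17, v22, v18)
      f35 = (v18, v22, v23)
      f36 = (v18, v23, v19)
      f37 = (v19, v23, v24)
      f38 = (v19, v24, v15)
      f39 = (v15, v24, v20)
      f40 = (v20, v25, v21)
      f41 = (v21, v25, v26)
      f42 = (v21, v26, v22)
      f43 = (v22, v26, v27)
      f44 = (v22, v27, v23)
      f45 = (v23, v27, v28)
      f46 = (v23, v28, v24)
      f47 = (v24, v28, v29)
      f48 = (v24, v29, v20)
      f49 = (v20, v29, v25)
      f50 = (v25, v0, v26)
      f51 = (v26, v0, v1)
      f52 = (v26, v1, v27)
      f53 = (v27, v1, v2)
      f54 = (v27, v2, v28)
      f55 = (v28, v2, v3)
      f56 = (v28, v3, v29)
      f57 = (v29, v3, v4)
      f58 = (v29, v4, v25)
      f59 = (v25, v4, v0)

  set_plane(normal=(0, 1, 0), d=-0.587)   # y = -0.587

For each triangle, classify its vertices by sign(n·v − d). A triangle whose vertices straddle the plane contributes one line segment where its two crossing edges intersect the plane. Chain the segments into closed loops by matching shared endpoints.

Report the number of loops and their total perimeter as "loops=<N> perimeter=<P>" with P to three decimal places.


Straddling triangles (20 of 60):
  (v15,v20,v16) [+-+] → (-1.9511, -0.587, 0)–(-1.6495, -0.587, 0.415157)  len=0.5131
  (v16,v20,v21) [+--] → (-1.6495, -0.587, 0.415157)–(-1.5227, -0.587, 0.5897)  len=0.2157
  (v16,v21,v17) [+-+] → (-1.5227, -0.587, 0.5897)–(-1.08189, -0.587, 0.446431)  len=0.4635
  (v17,v21,v22) [+--] → (-1.08189, -0.587, 0.446431)–(-0.829507, -0.587, 0.3644)  len=0.2654
  (v17,v22,v18) [+-+] → (-0.829507, -0.587, 0.3644)–(-0.829507, -0.587, 0.0583746)  len=0.3060
  (v18,v22,v23) [+--] → (-0.829507, -0.587, 0.0583746)–(-0.829507, -0.587, -0.3644)  len=0.4228
  (v18,v23,v19) [+-+] → (-0.829507, -0.587, -0.3644)–(-1.12058, -0.587, -0.459004)  len=0.3061
  (v19,v23,v24) [+--] → (-1.12058, -0.587, -0.459004)–(-1.5227, -0.587, -0.5897)  len=0.4228
  (v19,v24,v15) [+-+] → (-1.5227, -0.587, -0.5897)–(-1.79512, -0.587, -0.214709)  len=0.4635
  (v15,v24,v20) [+--] → (-1.79512, -0.587, -0.214709)–(-1.9511, -0.587, 0)  len=0.2654
  (v25,v0,v26) [-+-] → (1.9511, -0.587, 0)–(1.79512, -0.587, 0.214709)  len=0.2654
  (v26,v0,v1) [-++] → (1.79512, -0.587, 0.214709)–(1.5227, -0.587, 0.5897)  len=0.4635
  (v26,v1,v27) [-+-] → (1.5227, -0.587, 0.5897)–(1.12058, -0.587, 0.459004)  len=0.4228
  (v27,v1,v2) [-++] → (1.12058, -0.587, 0.459004)–(0.829507, -0.587, 0.3644)  len=0.3061
  (v27,v2,v28) [-+-] → (0.829507, -0.587, 0.3644)–(0.829507, -0.587, -0.0583746)  len=0.4228
  (v28,v2,v3) [-++] → (0.829507, -0.587, -0.0583746)–(0.829507, -0.587, -0.3644)  len=0.3060
  (v28,v3,v29) [-+-] → (0.829507, -0.587, -0.3644)–(1.08189, -0.587, -0.446431)  len=0.2654
  (v29,v3,v4) [-++] → (1.08189, -0.587, -0.446431)–(1.5227, -0.587, -0.5897)  len=0.4635
  (v29,v4,v25) [-+-] → (1.5227, -0.587, -0.5897)–(1.6495, -0.587, -0.415157)  len=0.2157
  (v25,v4,v0) [-++] → (1.6495, -0.587, -0.415157)–(1.9511, -0.587, 0)  len=0.5131

Chained into 2 loop(s):
  loop 1: 10 segments, perimeter = 3.6443
  loop 2: 10 segments, perimeter = 3.6443
Total perimeter = 7.289

loops=2 perimeter=7.289


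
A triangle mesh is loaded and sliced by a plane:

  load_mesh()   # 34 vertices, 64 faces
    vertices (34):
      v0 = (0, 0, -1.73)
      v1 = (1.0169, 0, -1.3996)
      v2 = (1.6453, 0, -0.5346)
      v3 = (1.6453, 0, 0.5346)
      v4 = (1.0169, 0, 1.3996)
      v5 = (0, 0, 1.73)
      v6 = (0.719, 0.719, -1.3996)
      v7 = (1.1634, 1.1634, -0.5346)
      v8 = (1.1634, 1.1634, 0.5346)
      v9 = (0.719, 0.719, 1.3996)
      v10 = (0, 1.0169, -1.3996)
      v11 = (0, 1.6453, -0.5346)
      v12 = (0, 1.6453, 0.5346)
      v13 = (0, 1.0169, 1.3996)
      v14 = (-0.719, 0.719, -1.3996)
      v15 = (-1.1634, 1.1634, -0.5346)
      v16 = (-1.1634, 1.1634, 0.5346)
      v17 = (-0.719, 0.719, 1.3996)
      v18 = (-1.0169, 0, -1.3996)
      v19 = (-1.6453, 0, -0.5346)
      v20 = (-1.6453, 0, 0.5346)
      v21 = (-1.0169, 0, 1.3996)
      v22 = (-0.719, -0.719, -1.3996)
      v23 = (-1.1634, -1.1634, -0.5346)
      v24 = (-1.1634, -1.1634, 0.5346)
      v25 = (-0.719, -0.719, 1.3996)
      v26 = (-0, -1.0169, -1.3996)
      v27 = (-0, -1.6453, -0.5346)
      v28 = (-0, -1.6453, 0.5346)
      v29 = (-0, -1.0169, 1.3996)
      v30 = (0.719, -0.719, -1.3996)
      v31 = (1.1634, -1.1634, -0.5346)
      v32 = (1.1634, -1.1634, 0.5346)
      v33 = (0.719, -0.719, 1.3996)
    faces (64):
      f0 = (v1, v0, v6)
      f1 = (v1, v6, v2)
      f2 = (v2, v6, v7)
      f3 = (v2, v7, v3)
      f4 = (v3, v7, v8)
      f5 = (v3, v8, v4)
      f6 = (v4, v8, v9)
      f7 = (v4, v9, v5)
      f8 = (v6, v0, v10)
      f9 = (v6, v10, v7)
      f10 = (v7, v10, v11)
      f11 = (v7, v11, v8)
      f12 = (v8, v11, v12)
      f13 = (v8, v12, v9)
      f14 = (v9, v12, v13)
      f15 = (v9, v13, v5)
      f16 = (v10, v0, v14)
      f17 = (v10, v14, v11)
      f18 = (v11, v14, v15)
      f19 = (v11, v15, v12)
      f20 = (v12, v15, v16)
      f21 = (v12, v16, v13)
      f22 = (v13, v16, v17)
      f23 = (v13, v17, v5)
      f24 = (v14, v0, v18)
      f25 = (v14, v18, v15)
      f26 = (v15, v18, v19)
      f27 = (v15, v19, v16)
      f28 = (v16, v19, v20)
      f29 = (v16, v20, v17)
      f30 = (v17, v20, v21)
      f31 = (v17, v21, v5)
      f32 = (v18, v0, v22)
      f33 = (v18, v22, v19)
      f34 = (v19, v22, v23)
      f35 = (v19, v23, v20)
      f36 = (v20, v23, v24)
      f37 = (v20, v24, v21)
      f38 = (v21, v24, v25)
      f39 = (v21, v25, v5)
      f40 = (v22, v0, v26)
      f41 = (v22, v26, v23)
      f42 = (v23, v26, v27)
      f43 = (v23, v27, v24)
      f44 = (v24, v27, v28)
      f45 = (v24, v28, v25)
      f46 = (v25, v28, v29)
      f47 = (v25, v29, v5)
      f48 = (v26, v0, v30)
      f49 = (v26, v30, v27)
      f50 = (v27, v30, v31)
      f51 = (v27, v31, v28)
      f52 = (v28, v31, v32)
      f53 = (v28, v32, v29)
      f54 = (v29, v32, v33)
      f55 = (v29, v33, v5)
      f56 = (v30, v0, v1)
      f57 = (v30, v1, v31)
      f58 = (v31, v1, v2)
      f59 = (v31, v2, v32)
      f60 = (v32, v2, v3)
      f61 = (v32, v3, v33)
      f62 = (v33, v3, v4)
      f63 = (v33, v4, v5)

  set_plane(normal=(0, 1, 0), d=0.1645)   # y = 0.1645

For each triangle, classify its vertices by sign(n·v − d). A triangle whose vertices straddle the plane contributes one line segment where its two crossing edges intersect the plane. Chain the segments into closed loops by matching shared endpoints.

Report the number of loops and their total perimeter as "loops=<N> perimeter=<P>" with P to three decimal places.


loops=1 perimeter=10.377

Straddling triangles (20 of 64):
  (v1,v0,v6) [--+] → (0.1645, 0.1645, -1.65441)–(0.948743, 0.1645, -1.3996)  len=0.8246
  (v1,v6,v2) [-+-] → (0.948743, 0.1645, -1.3996)–(1.43337, 0.1645, -0.732503)  len=0.8245
  (v2,v6,v7) [-++] → (1.43337, 0.1645, -0.732503)–(1.57716, 0.1645, -0.5346)  len=0.2446
  (v2,v7,v3) [-+-] → (1.57716, 0.1645, -0.5346)–(1.57716, 0.1645, 0.383419)  len=0.9180
  (v3,v7,v8) [-++] → (1.57716, 0.1645, 0.383419)–(1.57716, 0.1645, 0.5346)  len=0.1512
  (v3,v8,v4) [-+-] → (1.57716, 0.1645, 0.5346)–(1.03761, 0.1645, 1.27729)  len=0.9180
  (v4,v8,v9) [-++] → (1.03761, 0.1645, 1.27729)–(0.948743, 0.1645, 1.3996)  len=0.1512
  (v4,v9,v5) [-+-] → (0.948743, 0.1645, 1.3996)–(0.1645, 0.1645, 1.65441)  len=0.8246
  (v6,v0,v10) [+-+] → (0.1645, 0.1645, -1.65441)–(0, 0.1645, -1.67655)  len=0.1660
  (v9,v13,v5) [++-] → (0, 0.1645, 1.67655)–(0.1645, 0.1645, 1.65441)  len=0.1660
  (v10,v0,v14) [+-+] → (0, 0.1645, -1.67655)–(-0.1645, 0.1645, -1.65441)  len=0.1660
  (v13,v17,v5) [++-] → (-0.1645, 0.1645, 1.65441)–(0, 0.1645, 1.67655)  len=0.1660
  (v14,v0,v18) [+--] → (-0.1645, 0.1645, -1.65441)–(-0.948743, 0.1645, -1.3996)  len=0.8246
  (v14,v18,v15) [+-+] → (-0.948743, 0.1645, -1.3996)–(-1.03761, 0.1645, -1.27729)  len=0.1512
  (v15,v18,v19) [+--] → (-1.03761, 0.1645, -1.27729)–(-1.57716, 0.1645, -0.5346)  len=0.9180
  (v15,v19,v16) [+-+] → (-1.57716, 0.1645, -0.5346)–(-1.57716, 0.1645, -0.383419)  len=0.1512
  (v16,v19,v20) [+--] → (-1.57716, 0.1645, -0.383419)–(-1.57716, 0.1645, 0.5346)  len=0.9180
  (v16,v20,v17) [+-+] → (-1.57716, 0.1645, 0.5346)–(-1.43337, 0.1645, 0.732503)  len=0.2446
  (v17,v20,v21) [+--] → (-1.43337, 0.1645, 0.732503)–(-0.948743, 0.1645, 1.3996)  len=0.8245
  (v17,v21,v5) [+--] → (-0.948743, 0.1645, 1.3996)–(-0.1645, 0.1645, 1.65441)  len=0.8246

Chained into 1 loop(s):
  loop 1: 20 segments, perimeter = 10.3774
Total perimeter = 10.377


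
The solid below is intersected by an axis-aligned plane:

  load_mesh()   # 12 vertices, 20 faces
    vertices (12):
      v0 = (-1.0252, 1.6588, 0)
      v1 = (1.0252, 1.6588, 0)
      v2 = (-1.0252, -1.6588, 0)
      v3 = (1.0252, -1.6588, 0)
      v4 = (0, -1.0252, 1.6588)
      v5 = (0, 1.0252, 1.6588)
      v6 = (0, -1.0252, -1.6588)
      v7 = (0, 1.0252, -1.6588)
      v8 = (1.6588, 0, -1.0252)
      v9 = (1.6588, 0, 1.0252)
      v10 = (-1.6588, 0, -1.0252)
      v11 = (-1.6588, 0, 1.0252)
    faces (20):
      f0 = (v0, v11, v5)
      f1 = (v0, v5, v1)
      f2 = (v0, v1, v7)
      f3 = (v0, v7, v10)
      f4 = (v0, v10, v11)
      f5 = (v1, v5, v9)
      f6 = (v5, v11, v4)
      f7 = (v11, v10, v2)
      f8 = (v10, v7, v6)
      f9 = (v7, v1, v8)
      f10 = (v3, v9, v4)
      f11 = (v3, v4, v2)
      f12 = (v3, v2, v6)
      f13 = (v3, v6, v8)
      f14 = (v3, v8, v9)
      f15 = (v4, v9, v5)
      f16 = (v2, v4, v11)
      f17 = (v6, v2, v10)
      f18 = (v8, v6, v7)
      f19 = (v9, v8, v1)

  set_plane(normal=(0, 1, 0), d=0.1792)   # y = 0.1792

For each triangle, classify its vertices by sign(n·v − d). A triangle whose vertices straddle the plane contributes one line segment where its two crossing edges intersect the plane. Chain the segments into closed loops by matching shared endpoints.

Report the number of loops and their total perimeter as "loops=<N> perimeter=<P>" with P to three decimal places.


Straddling triangles (10 of 20):
  (v0,v11,v5) [+-+] → (-1.59035, 0.1792, 0.914448)–(-1.36885, 0.1792, 1.13595)  len=0.3133
  (v0,v7,v10) [++-] → (-1.36885, 0.1792, -1.13595)–(-1.59035, 0.1792, -0.914448)  len=0.3133
  (v0,v10,v11) [+--] → (-1.59035, 0.1792, -0.914448)–(-1.59035, 0.1792, 0.914448)  len=1.8289
  (v1,v5,v9) [++-] → (1.36885, 0.1792, 1.13595)–(1.59035, 0.1792, 0.914448)  len=0.3133
  (v5,v11,v4) [+--] → (-1.36885, 0.1792, 1.13595)–(0, 0.1792, 1.6588)  len=1.4653
  (v10,v7,v6) [-+-] → (-1.36885, 0.1792, -1.13595)–(0, 0.1792, -1.6588)  len=1.4653
  (v7,v1,v8) [++-] → (1.59035, 0.1792, -0.914448)–(1.36885, 0.1792, -1.13595)  len=0.3133
  (v4,v9,v5) [--+] → (1.36885, 0.1792, 1.13595)–(0, 0.1792, 1.6588)  len=1.4653
  (v8,v6,v7) [--+] → (0, 0.1792, -1.6588)–(1.36885, 0.1792, -1.13595)  len=1.4653
  (v9,v8,v1) [--+] → (1.59035, 0.1792, -0.914448)–(1.59035, 0.1792, 0.914448)  len=1.8289

Chained into 1 loop(s):
  loop 1: 10 segments, perimeter = 10.7720
Total perimeter = 10.772

loops=1 perimeter=10.772


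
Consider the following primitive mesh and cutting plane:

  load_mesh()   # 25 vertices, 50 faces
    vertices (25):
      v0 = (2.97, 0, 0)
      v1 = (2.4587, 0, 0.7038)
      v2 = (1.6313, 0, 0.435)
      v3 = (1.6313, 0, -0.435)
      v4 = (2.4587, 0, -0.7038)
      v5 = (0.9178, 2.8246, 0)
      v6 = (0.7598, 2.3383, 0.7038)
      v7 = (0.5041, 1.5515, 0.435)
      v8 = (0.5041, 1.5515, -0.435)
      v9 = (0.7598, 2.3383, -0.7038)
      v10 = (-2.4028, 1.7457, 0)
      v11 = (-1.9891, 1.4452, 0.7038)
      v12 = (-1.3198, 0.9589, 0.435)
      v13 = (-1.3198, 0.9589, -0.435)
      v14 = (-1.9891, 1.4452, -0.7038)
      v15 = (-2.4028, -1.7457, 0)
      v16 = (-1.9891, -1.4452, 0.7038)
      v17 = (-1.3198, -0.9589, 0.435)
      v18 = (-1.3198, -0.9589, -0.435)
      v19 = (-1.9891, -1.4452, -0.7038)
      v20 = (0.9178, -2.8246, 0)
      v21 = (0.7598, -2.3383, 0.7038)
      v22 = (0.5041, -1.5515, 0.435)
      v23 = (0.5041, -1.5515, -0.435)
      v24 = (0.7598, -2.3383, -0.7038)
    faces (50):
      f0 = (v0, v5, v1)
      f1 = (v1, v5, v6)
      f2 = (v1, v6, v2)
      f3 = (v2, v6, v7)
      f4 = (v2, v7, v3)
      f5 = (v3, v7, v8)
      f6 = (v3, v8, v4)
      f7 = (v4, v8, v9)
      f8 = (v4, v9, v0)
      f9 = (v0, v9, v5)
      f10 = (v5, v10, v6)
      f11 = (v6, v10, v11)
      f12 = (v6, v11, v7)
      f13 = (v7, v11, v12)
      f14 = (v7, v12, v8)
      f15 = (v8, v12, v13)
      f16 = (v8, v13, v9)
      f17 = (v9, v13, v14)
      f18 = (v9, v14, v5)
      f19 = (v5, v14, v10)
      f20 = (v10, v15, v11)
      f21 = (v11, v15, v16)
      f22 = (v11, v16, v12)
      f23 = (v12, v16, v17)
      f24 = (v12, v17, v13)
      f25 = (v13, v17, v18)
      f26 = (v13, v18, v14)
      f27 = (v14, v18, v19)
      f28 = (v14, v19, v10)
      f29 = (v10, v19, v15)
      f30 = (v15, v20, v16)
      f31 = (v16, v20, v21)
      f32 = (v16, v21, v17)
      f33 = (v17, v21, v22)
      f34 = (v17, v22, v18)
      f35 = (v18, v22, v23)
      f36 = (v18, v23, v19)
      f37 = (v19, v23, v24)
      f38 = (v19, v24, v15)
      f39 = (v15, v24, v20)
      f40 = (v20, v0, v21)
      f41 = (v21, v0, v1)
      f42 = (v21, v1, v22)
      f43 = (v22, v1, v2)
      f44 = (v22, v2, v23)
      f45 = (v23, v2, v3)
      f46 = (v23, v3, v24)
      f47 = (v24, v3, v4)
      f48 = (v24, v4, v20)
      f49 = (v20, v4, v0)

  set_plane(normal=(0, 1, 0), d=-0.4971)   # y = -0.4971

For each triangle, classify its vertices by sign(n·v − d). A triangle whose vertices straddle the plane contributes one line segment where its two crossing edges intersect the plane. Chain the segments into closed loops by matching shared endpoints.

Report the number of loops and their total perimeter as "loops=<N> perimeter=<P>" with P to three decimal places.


Straddling triangles (20 of 50):
  (v10,v15,v11) [+-+] → (-2.4028, -0.4971, 0)–(-2.24092, -0.4971, 0.275397)  len=0.3195
  (v11,v15,v16) [+--] → (-2.24092, -0.4971, 0.275397)–(-1.9891, -0.4971, 0.7038)  len=0.4969
  (v11,v16,v12) [+-+] → (-1.9891, -0.4971, 0.7038)–(-1.72515, -0.4971, 0.597794)  len=0.2844
  (v12,v16,v17) [+--] → (-1.72515, -0.4971, 0.597794)–(-1.3198, -0.4971, 0.435)  len=0.4368
  (v12,v17,v13) [+-+] → (-1.3198, -0.4971, 0.435)–(-1.3198, -0.4971, 0.225507)  len=0.2095
  (v13,v17,v18) [+--] → (-1.3198, -0.4971, 0.225507)–(-1.3198, -0.4971, -0.435)  len=0.6605
  (v13,v18,v14) [+-+] → (-1.3198, -0.4971, -0.435)–(-1.44836, -0.4971, -0.486633)  len=0.1385
  (v14,v18,v19) [+--] → (-1.44836, -0.4971, -0.486633)–(-1.9891, -0.4971, -0.7038)  len=0.5827
  (v14,v19,v10) [+-+] → (-1.9891, -0.4971, -0.7038)–(-2.11202, -0.4971, -0.494683)  len=0.2426
  (v10,v19,v15) [+--] → (-2.11202, -0.4971, -0.494683)–(-2.4028, -0.4971, 0)  len=0.5738
  (v20,v0,v21) [-+-] → (2.60883, -0.4971, 0)–(2.50013, -0.4971, 0.149621)  len=0.1849
  (v21,v0,v1) [-++] → (2.50013, -0.4971, 0.149621)–(2.09753, -0.4971, 0.7038)  len=0.6850
  (v21,v1,v22) [-+-] → (2.09753, -0.4971, 0.7038)–(1.83245, -0.4971, 0.617677)  len=0.2787
  (v22,v1,v2) [-++] → (1.83245, -0.4971, 0.617677)–(1.27015, -0.4971, 0.435)  len=0.5912
  (v22,v2,v23) [-+-] → (1.27015, -0.4971, 0.435)–(1.27015, -0.4971, 0.156252)  len=0.2787
  (v23,v2,v3) [-++] → (1.27015, -0.4971, 0.156252)–(1.27015, -0.4971, -0.435)  len=0.5913
  (v23,v3,v24) [-+-] → (1.27015, -0.4971, -0.435)–(1.44603, -0.4971, -0.492144)  len=0.1849
  (v24,v3,v4) [-++] → (1.44603, -0.4971, -0.492144)–(2.09753, -0.4971, -0.7038)  len=0.6850
  (v24,v4,v20) [-+-] → (2.09753, -0.4971, -0.7038)–(2.18752, -0.4971, -0.579939)  len=0.1531
  (v20,v4,v0) [-++] → (2.18752, -0.4971, -0.579939)–(2.60883, -0.4971, 0)  len=0.7168

Chained into 2 loop(s):
  loop 1: 10 segments, perimeter = 3.9453
  loop 2: 10 segments, perimeter = 4.3498
Total perimeter = 8.295

loops=2 perimeter=8.295
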